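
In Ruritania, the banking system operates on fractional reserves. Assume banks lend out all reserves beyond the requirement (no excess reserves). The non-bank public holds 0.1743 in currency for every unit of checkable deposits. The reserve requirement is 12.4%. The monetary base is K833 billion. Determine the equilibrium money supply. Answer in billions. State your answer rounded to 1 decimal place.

The money multiplier is m = (1 + c) / (rr + c) = (1 + 0.1743) / (0.124 + 0.1743) ≈ 3.93664.
So M = m × MB = 3.93664 × 833 ≈ 3279.2211 billion.

K3279.2 billion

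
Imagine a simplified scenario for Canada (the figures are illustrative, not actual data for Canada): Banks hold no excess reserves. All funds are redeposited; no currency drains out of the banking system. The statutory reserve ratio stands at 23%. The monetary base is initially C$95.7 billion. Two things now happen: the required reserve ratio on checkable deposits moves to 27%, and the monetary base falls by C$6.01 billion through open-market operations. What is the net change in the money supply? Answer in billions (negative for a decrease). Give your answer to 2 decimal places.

Before: m₁ = 1 / (0.23) ≈ 4.34783, MB₁ = 95.7, so M₁ = 4.34783 × 95.7 ≈ 416.0873 billion.
After: m₂ = 1 / (0.27) ≈ 3.70370, MB₂ = 95.7 − 6.01 = 89.69, so M₂ = 3.70370 × 89.69 ≈ 332.1849 billion.
ΔM = M₂ − M₁ = 332.1849 − 416.0873 = -83.9024 billion.

-83.90 billion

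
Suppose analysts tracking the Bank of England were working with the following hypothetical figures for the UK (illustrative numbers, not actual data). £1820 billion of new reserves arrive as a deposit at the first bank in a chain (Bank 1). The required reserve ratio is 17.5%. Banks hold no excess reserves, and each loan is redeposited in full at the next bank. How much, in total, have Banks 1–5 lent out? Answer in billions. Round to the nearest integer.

Bank i lends (1 − rr)^i of the original deposit: Bank 1 lends 1820·0.8250 = 1501.5000, Bank 2 lends 1820·0.8250² = 1238.7375, and so on.
Summing a geometric series: total = 1820·[0.8250·(1 − 0.8250^5) / (1 − 0.8250)] ≈ 5300.8821 billion.

£5301 billion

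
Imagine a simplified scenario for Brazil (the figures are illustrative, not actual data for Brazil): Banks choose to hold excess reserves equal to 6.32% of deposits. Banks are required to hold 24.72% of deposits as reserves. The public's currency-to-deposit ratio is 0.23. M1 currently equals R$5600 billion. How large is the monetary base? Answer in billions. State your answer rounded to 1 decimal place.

The money multiplier is m = (1 + c) / (rr + e + c) = (1 + 0.23) / (0.2472 + 0.0632 + 0.23) ≈ 2.276092.
MB = M / m = 5600 / 2.276092 ≈ 2460.3575 billion.

R$2460.4 billion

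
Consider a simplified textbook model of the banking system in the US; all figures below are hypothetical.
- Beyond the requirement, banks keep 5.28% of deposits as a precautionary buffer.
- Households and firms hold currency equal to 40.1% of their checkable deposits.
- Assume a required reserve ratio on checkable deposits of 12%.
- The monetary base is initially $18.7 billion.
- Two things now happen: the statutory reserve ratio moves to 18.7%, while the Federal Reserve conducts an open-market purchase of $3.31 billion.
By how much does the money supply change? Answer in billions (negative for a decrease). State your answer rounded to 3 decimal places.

Before: m₁ = (1 + 0.401) / (0.12 + 0.0528 + 0.401) ≈ 2.441617, MB₁ = 18.7, so M₁ = 2.441617 × 18.7 ≈ 45.6582 billion.
After: m₂ = (1 + 0.401) / (0.187 + 0.0528 + 0.401) ≈ 2.186330, MB₂ = 18.7 + 3.31 = 22.01, so M₂ = 2.186330 × 22.01 ≈ 48.1211 billion.
ΔM = M₂ − M₁ = 48.1211 − 45.6582 = 2.4629 billion.

$2.463 billion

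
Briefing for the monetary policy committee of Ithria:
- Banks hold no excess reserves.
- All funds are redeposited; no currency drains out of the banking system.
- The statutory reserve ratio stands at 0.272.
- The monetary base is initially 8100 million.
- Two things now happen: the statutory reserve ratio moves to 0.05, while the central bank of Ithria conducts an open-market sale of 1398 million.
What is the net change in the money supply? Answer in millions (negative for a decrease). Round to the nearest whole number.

104261 million

Before: m₁ = 1 / (0.272) ≈ 3.67647, MB₁ = 8100, so M₁ = 3.67647 × 8100 = 29779.407 million.
After: m₂ = 1 / (0.05) = 20, MB₂ = 8100 − 1398 = 6702, so M₂ = 20 × 6702 = 134040 million.
ΔM = M₂ − M₁ = 134040 − 29779.407 = 104260.593 million.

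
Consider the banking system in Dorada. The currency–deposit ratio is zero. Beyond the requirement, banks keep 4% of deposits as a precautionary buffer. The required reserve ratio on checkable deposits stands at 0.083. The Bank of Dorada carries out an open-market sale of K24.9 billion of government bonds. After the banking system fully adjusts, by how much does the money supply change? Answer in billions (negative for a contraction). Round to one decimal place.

The money multiplier is m = 1 / (rr + e) = 1 / (0.083 + 0.04) ≈ 8.1301.
The sale removes 24.9 billion of base, so ΔM = m × ΔMB = 8.1301 × (−24.9) ≈ -202.4395 billion.

-202.4 billion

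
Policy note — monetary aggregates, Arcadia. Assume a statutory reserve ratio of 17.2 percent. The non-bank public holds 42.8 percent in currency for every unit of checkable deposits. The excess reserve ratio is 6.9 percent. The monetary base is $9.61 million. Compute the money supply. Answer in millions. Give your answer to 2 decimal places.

$20.51 million

The money multiplier is m = (1 + c) / (rr + e + c) = (1 + 0.428) / (0.172 + 0.069 + 0.428) ≈ 2.1345.
So M = m × MB = 2.1345 × 9.61 ≈ 20.5125 million.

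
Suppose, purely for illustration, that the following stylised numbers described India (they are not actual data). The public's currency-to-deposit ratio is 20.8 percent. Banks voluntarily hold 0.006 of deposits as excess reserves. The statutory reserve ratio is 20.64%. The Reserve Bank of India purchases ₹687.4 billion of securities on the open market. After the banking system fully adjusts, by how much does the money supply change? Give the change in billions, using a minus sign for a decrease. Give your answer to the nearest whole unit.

The money multiplier is m = (1 + c) / (rr + e + c) = (1 + 0.208) / (0.2064 + 0.006 + 0.208) ≈ 2.8735.
The purchase adds 687.4 billion of base, so ΔM = m × ΔMB = 2.8735 × (+687.4) = 1975.2439 billion.

₹1975 billion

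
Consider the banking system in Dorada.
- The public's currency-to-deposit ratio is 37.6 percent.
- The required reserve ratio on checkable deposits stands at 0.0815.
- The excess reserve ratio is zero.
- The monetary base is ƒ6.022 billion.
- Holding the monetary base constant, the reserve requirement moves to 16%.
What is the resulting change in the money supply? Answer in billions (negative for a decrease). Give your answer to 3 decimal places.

Initially m₁ = (1 + 0.376) / (0.0815 + 0.376) ≈ 3.00765, so M₁ = 3.00765 × 6.022 ≈ 18.1121 billion.
After the change m₂ = (1 + 0.376) / (0.16 + 0.376) ≈ 2.56716, so M₂ = 2.56716 × 6.022 ≈ 15.4594 billion.
ΔM = M₂ − M₁ = 15.4594 − 18.1121 = -2.6527 billion.

-2.653 billion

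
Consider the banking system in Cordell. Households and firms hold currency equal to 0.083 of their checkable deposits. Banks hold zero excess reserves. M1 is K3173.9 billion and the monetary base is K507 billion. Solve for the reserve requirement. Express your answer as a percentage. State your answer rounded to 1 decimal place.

9.0%

Using m = M/MB = 3173.9/507 ≈ 6.260158. Since m = (1 + c)/(c + rr + e), the denominator satisfies c + rr + e = (1 + c)/m = (1 + 0.083) / 6.260158 ≈ 0.172999.
With c = 0.083 and e = 0, the reserve requirement is 0.172999 − 0.083 − 0 = 0.089999.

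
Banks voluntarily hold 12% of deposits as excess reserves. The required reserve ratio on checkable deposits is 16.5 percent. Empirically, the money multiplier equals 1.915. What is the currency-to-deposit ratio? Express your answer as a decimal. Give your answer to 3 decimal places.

0.496

Using m = 1.915. From m = (1 + c)/(c + rr + e), rearranging gives 1 + c = m·(c + rr + e), so c·(1 − m) = m·(rr + e) − 1.
Hence c = [m·(rr + e) − 1]/(1 − m) = [1.915 × (0.165 + 0.12) − 1] / (1 − 1.915) ≈ 0.496421.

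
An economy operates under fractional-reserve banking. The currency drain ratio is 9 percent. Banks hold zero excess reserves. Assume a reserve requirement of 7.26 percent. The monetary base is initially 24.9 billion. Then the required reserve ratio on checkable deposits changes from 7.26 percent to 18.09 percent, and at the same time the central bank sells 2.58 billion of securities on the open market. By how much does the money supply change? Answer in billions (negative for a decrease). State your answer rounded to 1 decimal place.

-77.1 billion

Before: m₁ = (1 + 0.09) / (0.0726 + 0.09) ≈ 6.7036, MB₁ = 24.9, so M₁ = 6.7036 × 24.9 ≈ 166.9196 billion.
After: m₂ = (1 + 0.09) / (0.1809 + 0.09) ≈ 4.0236, MB₂ = 24.9 − 2.58 = 22.32, so M₂ = 4.0236 × 22.32 ≈ 89.8068 billion.
ΔM = M₂ − M₁ = 89.8068 − 166.9196 = -77.1128 billion.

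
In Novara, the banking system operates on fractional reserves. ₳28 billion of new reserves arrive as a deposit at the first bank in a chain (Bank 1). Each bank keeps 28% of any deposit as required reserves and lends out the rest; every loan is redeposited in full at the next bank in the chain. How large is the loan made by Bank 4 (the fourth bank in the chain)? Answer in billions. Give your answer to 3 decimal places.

₳7.525 billion

Each bank lends a fraction (1 − rr) = 0.7200 of the deposit it receives, so Bank 4 receives 28·0.7200^3 and lends 28·0.7200^4 ≈ 7.5247 billion.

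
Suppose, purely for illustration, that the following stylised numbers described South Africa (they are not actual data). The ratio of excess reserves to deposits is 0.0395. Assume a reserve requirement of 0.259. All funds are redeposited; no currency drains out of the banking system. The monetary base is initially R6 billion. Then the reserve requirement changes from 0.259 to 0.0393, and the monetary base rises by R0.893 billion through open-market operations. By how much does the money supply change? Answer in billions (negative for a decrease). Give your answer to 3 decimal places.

R67.374 billion

Before: m₁ = 1 / (0.259 + 0.0395) ≈ 3.35008, MB₁ = 6, so M₁ = 3.35008 × 6 ≈ 20.1005 billion.
After: m₂ = 1 / (0.0393 + 0.0395) ≈ 12.69036, MB₂ = 6 + 0.893 = 6.893, so M₂ = 12.69036 × 6.893 ≈ 87.4747 billion.
ΔM = M₂ − M₁ = 87.4747 − 20.1005 = 67.3742 billion.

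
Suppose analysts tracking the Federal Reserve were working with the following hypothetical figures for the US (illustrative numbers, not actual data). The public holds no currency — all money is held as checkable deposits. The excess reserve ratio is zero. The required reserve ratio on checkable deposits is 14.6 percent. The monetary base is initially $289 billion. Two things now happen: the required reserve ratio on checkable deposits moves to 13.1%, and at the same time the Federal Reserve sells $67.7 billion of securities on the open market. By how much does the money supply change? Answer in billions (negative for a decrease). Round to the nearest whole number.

-290 billion

Before: m₁ = 1 / (0.146) ≈ 6.8493, MB₁ = 289, so M₁ = 6.8493 × 289 = 1979.4477 billion.
After: m₂ = 1 / (0.131) ≈ 7.6336, MB₂ = 289 − 67.7 = 221.3, so M₂ = 7.6336 × 221.3 ≈ 1689.3157 billion.
ΔM = M₂ − M₁ = 1689.3157 − 1979.4477 = -290.132 billion.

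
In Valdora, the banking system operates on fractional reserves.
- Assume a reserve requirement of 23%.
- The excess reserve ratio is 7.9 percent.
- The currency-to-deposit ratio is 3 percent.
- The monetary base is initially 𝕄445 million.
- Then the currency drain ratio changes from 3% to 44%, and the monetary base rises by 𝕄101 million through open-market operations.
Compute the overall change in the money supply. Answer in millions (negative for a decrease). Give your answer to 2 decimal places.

Before: m₁ = (1 + 0.03) / (0.23 + 0.079 + 0.03) ≈ 3.038348, MB₁ = 445, so M₁ = 3.038348 × 445 ≈ 1352.0649 million.
After: m₂ = (1 + 0.44) / (0.23 + 0.079 + 0.44) ≈ 1.922563, MB₂ = 445 + 101 = 546, so M₂ = 1.922563 × 546 ≈ 1049.7194 million.
ΔM = M₂ − M₁ = 1049.7194 − 1352.0649 = -302.3455 million.

-302.35 million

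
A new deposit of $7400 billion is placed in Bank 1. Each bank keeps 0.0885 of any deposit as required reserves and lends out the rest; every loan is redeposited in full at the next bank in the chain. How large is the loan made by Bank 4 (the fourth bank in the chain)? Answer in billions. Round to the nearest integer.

$5108 billion

Each bank lends a fraction (1 − rr) = 0.9115 of the deposit it receives, so Bank 4 receives 7400·0.9115^3 and lends 7400·0.9115^4 ≈ 5108.0885 billion.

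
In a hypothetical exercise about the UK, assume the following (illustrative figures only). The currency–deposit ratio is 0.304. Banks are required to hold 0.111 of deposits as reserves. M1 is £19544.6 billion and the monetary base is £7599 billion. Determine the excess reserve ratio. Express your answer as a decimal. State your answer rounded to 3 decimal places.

0.092

Using m = M/MB = 19544.6/7599 ≈ 2.571996. Since m = (1 + c)/(c + rr + e), the denominator satisfies c + rr + e = (1 + c)/m = (1 + 0.304) / 2.571996 ≈ 0.506999.
With c = 0.304 and rr = 0.111, the excess reserve ratio is 0.506999 − 0.304 − 0.111 = 0.091999.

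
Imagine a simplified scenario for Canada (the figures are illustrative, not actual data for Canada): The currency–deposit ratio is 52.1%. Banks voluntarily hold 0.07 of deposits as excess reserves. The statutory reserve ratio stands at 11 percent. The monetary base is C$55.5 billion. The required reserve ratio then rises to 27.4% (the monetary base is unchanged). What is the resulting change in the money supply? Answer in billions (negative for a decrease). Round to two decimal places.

Initially m₁ = (1 + 0.521) / (0.11 + 0.07 + 0.521) ≈ 2.16976, so M₁ = 2.16976 × 55.5 ≈ 120.4217 billion.
After the change m₂ = (1 + 0.521) / (0.274 + 0.07 + 0.521) ≈ 1.75838, so M₂ = 1.75838 × 55.5 ≈ 97.5901 billion.
ΔM = M₂ − M₁ = 97.5901 − 120.4217 = -22.8316 billion.

-22.83 billion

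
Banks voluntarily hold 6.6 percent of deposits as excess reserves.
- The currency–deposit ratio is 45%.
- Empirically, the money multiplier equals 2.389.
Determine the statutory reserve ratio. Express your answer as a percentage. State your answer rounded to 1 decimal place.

9.1%

Using m = 2.389. Since m = (1 + c)/(c + rr + e), the denominator satisfies c + rr + e = (1 + c)/m = (1 + 0.45) / 2.389 ≈ 0.606949.
With c = 0.45 and e = 0.066, the statutory reserve ratio is 0.606949 − 0.45 − 0.066 = 0.090949.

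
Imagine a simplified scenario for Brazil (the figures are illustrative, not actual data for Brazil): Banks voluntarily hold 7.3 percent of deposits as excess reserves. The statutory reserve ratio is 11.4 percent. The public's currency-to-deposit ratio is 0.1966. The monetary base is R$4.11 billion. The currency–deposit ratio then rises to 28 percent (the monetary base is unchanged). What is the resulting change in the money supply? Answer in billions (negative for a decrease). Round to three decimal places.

-1.556 billion

Initially m₁ = (1 + 0.1966) / (0.114 + 0.073 + 0.1966) ≈ 3.11940, so M₁ = 3.11940 × 4.11 ≈ 12.8207 billion.
After the change m₂ = (1 + 0.28) / (0.114 + 0.073 + 0.28) ≈ 2.74090, so M₂ = 2.74090 × 4.11 ≈ 11.2651 billion.
ΔM = M₂ − M₁ = 11.2651 − 12.8207 = -1.5556 billion.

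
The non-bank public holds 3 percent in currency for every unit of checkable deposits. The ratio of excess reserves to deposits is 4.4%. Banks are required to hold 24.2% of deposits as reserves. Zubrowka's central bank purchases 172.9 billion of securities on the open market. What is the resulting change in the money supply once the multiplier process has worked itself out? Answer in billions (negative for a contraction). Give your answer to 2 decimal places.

The money multiplier is m = (1 + c) / (rr + e + c) = (1 + 0.03) / (0.242 + 0.044 + 0.03) ≈ 3.259494.
The purchase adds 172.9 billion of base, so ΔM = m × ΔMB = 3.259494 × (+172.9) ≈ 563.5665 billion.

563.57 billion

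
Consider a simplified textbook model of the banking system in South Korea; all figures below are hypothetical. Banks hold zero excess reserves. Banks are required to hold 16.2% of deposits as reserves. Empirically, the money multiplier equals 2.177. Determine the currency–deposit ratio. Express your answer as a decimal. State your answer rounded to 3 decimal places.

0.550

Using m = 2.177. From m = (1 + c)/(c + rr + e), rearranging gives 1 + c = m·(c + rr + e), so c·(1 − m) = m·(rr + e) − 1.
Hence c = [m·(rr + e) − 1]/(1 − m) = [2.177 × (0.162 + 0) − 1] / (1 − 2.177) ≈ 0.549980.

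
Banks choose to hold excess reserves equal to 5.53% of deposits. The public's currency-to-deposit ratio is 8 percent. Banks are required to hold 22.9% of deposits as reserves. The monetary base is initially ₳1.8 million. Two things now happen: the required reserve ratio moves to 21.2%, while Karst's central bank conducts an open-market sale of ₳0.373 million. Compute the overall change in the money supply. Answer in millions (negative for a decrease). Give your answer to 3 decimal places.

-0.899 million

Before: m₁ = (1 + 0.08) / (0.229 + 0.0553 + 0.08) ≈ 2.96459, MB₁ = 1.8, so M₁ = 2.96459 × 1.8 ≈ 5.3363 million.
After: m₂ = (1 + 0.08) / (0.212 + 0.0553 + 0.08) ≈ 3.10970, MB₂ = 1.8 − 0.373 = 1.427, so M₂ = 3.10970 × 1.427 ≈ 4.4375 million.
ΔM = M₂ − M₁ = 4.4375 − 5.3363 = -0.8988 million.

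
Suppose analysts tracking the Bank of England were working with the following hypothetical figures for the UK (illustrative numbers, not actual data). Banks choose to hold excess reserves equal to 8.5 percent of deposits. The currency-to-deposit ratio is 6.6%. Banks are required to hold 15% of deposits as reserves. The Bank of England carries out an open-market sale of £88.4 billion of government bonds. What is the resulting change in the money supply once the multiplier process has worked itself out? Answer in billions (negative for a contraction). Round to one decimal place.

The money multiplier is m = (1 + c) / (rr + e + c) = (1 + 0.066) / (0.15 + 0.085 + 0.066) ≈ 3.5415.
The sale removes 88.4 billion of base, so ΔM = m × ΔMB = 3.5415 × (−88.4) = -313.0686 billion.

-313.1 billion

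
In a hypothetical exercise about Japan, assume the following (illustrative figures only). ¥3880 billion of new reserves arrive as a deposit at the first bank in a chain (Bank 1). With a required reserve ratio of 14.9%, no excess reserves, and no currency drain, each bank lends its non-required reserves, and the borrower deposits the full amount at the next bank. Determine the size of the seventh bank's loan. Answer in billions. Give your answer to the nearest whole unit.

¥1254 billion

Each bank lends a fraction (1 − rr) = 0.8510 of the deposit it receives, so Bank 7 receives 3880·0.8510^6 and lends 3880·0.8510^7 ≈ 1254.1187 billion.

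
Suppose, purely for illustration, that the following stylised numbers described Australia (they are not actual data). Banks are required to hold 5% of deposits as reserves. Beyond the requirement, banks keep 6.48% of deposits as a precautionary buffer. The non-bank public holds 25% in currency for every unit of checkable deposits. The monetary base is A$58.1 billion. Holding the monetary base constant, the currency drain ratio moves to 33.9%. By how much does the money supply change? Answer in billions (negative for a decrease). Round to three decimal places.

-27.650 billion

Initially m₁ = (1 + 0.25) / (0.05 + 0.0648 + 0.25) ≈ 3.426535, so M₁ = 3.426535 × 58.1 ≈ 199.0817 billion.
After the change m₂ = (1 + 0.339) / (0.05 + 0.0648 + 0.339) ≈ 2.950639, so M₂ = 2.950639 × 58.1 ≈ 171.4321 billion.
ΔM = M₂ − M₁ = 171.4321 − 199.0817 = -27.6496 billion.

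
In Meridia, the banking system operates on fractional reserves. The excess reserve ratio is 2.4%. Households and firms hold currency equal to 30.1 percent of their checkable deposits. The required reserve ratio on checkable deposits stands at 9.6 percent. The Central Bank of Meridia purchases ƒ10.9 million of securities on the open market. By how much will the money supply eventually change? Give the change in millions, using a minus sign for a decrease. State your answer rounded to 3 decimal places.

The money multiplier is m = (1 + c) / (rr + e + c) = (1 + 0.301) / (0.096 + 0.024 + 0.301) ≈ 3.090261.
The purchase adds 10.9 million of base, so ΔM = m × ΔMB = 3.090261 × (+10.9) ≈ 33.6838 million.

ƒ33.684 million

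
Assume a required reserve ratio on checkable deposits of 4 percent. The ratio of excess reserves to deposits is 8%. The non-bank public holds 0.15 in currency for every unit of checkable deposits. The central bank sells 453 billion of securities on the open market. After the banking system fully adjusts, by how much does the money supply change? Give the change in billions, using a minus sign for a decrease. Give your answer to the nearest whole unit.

The money multiplier is m = (1 + c) / (rr + e + c) = (1 + 0.15) / (0.04 + 0.08 + 0.15) ≈ 4.2593.
The sale removes 453 billion of base, so ΔM = m × ΔMB = 4.2593 × (−453) = -1929.4629 billion.

-1929 billion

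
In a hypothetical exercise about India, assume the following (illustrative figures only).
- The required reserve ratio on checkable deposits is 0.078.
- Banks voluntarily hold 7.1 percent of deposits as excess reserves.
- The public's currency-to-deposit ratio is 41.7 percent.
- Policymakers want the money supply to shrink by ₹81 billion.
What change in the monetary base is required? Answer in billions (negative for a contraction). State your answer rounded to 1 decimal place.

-32.4 billion

The money multiplier is m = (1 + c) / (rr + e + c) = (1 + 0.417) / (0.078 + 0.071 + 0.417) ≈ 2.5035.
ΔMB = ΔM / m = (−81) / 2.5035 ≈ -32.3547 billion.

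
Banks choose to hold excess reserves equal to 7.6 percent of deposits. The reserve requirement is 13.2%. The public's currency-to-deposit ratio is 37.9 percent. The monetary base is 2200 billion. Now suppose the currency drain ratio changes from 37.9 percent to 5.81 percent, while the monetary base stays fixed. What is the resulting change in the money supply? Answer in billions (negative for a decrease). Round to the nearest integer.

3580 billion

Initially m₁ = (1 + 0.379) / (0.132 + 0.076 + 0.379) ≈ 2.34923, so M₁ = 2.34923 × 2200 = 5168.306 billion.
After the change m₂ = (1 + 0.0581) / (0.132 + 0.076 + 0.0581) ≈ 3.97632, so M₂ = 3.97632 × 2200 = 8747.904 billion.
ΔM = M₂ − M₁ = 8747.904 − 5168.306 = 3579.598 billion.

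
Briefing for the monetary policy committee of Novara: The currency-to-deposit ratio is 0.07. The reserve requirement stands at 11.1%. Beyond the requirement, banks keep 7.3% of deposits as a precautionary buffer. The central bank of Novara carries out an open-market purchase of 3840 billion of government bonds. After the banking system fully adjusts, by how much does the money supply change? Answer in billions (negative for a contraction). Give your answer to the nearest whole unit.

The money multiplier is m = (1 + c) / (rr + e + c) = (1 + 0.07) / (0.111 + 0.073 + 0.07) ≈ 4.21260.
The purchase adds 3840 billion of base, so ΔM = m × ΔMB = 4.21260 × (+3840) = 16176.384 billion.

16176 billion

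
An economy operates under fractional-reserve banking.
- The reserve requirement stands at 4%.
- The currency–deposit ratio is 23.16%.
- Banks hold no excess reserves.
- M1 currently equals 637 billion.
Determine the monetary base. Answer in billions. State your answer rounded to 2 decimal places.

140.48 billion

The money multiplier is m = (1 + c) / (rr + c) = (1 + 0.2316) / (0.04 + 0.2316) ≈ 4.534610.
MB = M / m = 637 / 4.534610 ≈ 140.4751 billion.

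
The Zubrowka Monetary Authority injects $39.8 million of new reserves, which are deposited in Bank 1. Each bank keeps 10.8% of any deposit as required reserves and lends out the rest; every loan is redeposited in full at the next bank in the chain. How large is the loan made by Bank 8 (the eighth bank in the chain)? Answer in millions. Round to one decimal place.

Each bank lends a fraction (1 − rr) = 0.8920 of the deposit it receives, so Bank 8 receives 39.8·0.8920^7 and lends 39.8·0.8920^8 ≈ 15.9515 million.

$16.0 million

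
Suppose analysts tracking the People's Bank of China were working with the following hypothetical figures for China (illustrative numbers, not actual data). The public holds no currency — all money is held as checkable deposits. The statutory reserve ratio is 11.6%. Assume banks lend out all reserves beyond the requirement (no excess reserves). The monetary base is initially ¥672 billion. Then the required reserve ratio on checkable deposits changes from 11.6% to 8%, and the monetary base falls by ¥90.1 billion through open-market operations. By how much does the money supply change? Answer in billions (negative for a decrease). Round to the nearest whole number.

¥1481 billion

Before: m₁ = 1 / (0.116) ≈ 8.6207, MB₁ = 672, so M₁ = 8.6207 × 672 = 5793.1104 billion.
After: m₂ = 1 / (0.08) = 12.5, MB₂ = 672 − 90.1 = 581.9, so M₂ = 12.5 × 581.9 = 7273.75 billion.
ΔM = M₂ − M₁ = 7273.75 − 5793.1104 = 1480.6396 billion.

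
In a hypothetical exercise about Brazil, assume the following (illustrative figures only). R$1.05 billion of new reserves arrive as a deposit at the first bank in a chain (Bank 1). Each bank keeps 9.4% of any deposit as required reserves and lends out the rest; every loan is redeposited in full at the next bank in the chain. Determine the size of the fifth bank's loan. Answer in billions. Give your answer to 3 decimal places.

R$0.641 billion

Each bank lends a fraction (1 − rr) = 0.9060 of the deposit it receives, so Bank 5 receives 1.05·0.9060^4 and lends 1.05·0.9060^5 ≈ 0.6410 billion.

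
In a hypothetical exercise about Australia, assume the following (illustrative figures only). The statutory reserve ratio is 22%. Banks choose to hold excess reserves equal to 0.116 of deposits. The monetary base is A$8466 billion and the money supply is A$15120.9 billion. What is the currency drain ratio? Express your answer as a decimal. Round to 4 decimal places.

0.5087

Using m = M/MB = 15120.9/8466 ≈ 1.786074. From m = (1 + c)/(c + rr + e), rearranging gives 1 + c = m·(c + rr + e), so c·(1 − m) = m·(rr + e) − 1.
Hence c = [m·(rr + e) − 1]/(1 − m) = [1.786074 × (0.22 + 0.116) − 1] / (1 − 1.786074) ≈ 0.508704.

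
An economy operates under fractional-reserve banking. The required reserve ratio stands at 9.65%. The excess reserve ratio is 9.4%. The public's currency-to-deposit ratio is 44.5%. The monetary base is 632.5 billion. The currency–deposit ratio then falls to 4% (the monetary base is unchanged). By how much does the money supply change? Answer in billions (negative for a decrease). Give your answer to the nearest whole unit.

1416 billion

Initially m₁ = (1 + 0.445) / (0.0965 + 0.094 + 0.445) ≈ 2.2738, so M₁ = 2.2738 × 632.5 = 1438.1785 billion.
After the change m₂ = (1 + 0.04) / (0.0965 + 0.094 + 0.04) ≈ 4.5119, so M₂ = 4.5119 × 632.5 ≈ 2853.7767 billion.
ΔM = M₂ − M₁ = 2853.7767 − 1438.1785 = 1415.5982 billion.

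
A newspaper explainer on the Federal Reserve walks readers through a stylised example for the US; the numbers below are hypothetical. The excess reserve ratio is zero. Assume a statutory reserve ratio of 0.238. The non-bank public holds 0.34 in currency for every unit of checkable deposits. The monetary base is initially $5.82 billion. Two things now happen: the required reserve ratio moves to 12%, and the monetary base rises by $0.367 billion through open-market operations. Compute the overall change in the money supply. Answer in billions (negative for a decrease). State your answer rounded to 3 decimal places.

Before: m₁ = (1 + 0.34) / (0.238 + 0.34) ≈ 2.31834, MB₁ = 5.82, so M₁ = 2.31834 × 5.82 ≈ 13.4927 billion.
After: m₂ = (1 + 0.34) / (0.12 + 0.34) ≈ 2.91304, MB₂ = 5.82 + 0.367 = 6.187, so M₂ = 2.91304 × 6.187 ≈ 18.023 billion.
ΔM = M₂ − M₁ = 18.023 − 13.4927 = 4.5303 billion.

$4.530 billion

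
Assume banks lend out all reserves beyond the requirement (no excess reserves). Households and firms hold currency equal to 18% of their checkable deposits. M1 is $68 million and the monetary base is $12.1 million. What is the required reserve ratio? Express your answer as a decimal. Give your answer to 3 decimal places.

0.030

Using m = M/MB = 68/12.1 ≈ 5.619835. Since m = (1 + c)/(c + rr + e), the denominator satisfies c + rr + e = (1 + c)/m = (1 + 0.18) / 5.619835 ≈ 0.209971.
With c = 0.18 and e = 0, the required reserve ratio is 0.209971 − 0.18 − 0 = 0.029971.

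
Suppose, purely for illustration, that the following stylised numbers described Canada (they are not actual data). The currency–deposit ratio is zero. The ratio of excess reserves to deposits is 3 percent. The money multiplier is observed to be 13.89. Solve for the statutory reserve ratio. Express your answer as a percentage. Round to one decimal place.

Using m = 13.89. Since m = (1 + c)/(c + rr + e), the denominator satisfies c + rr + e = (1 + c)/m = (1 + 0) / 13.89 ≈ 0.071994.
With c = 0 and e = 0.03, the statutory reserve ratio is 0.071994 − 0 − 0.03 = 0.041994.

4.2%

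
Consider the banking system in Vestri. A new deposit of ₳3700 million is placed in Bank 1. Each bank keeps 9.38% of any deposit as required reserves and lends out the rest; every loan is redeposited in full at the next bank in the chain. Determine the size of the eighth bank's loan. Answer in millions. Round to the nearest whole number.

Each bank lends a fraction (1 − rr) = 0.9062 of the deposit it receives, so Bank 8 receives 3700·0.9062^7 and lends 3700·0.9062^8 ≈ 1682.6515 million.

₳1683 million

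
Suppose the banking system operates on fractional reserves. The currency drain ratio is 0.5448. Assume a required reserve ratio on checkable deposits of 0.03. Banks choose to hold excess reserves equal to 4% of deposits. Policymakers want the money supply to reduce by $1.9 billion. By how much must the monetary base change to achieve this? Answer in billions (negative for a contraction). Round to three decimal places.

The money multiplier is m = (1 + c) / (rr + e + c) = (1 + 0.5448) / (0.03 + 0.04 + 0.5448) ≈ 2.51269.
ΔMB = ΔM / m = (−1.9) / 2.51269 ≈ -0.7562 billion.

-0.756 billion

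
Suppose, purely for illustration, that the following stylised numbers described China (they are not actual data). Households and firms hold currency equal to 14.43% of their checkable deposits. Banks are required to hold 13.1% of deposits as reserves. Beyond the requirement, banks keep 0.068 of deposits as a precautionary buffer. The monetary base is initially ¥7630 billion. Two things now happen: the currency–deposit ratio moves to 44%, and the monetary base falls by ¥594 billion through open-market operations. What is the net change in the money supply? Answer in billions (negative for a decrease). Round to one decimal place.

-9576.8 billion

Before: m₁ = (1 + 0.1443) / (0.131 + 0.068 + 0.1443) ≈ 3.333236, MB₁ = 7630, so M₁ = 3.333236 × 7630 ≈ 25432.5907 billion.
After: m₂ = (1 + 0.44) / (0.131 + 0.068 + 0.44) ≈ 2.253521, MB₂ = 7630 − 594 = 7036, so M₂ = 2.253521 × 7036 ≈ 15855.7738 billion.
ΔM = M₂ − M₁ = 15855.7738 − 25432.5907 = -9576.8169 billion.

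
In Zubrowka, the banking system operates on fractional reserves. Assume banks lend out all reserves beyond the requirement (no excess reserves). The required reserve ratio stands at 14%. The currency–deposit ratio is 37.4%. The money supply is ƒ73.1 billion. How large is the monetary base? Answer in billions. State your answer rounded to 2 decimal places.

The money multiplier is m = (1 + c) / (rr + c) = (1 + 0.374) / (0.14 + 0.374) ≈ 2.67315.
MB = M / m = 73.1 / 2.67315 ≈ 27.346 billion.

ƒ27.35 billion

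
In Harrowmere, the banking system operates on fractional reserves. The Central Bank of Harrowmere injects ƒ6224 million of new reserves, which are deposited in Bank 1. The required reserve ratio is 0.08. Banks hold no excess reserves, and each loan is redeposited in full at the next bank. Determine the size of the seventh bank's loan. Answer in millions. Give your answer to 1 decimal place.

Each bank lends a fraction (1 − rr) = 0.9200 of the deposit it receives, so Bank 7 receives 6224·0.9200^6 and lends 6224·0.9200^7 ≈ 3472.0372 million.

ƒ3472.0 million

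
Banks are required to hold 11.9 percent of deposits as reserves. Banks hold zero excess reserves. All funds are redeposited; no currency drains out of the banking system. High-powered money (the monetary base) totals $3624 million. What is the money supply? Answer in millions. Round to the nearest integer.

With no currency drain or excess reserves, the money multiplier is m = 1/rr = 1/0.119 ≈ 8.40336.
Money supply M = m × MB = 8.40336 × 3624 ≈ 30453.7766 million.

$30454 million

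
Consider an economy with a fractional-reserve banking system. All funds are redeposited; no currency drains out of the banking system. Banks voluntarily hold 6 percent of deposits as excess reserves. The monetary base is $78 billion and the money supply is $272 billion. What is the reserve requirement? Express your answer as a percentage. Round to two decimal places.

22.68%

Using m = M/MB = 272/78 ≈ 3.487179. Since m = (1 + c)/(c + rr + e), the denominator satisfies c + rr + e = (1 + c)/m = (1 + 0) / 3.487179 ≈ 0.286765.
With c = 0 and e = 0.06, the reserve requirement is 0.286765 − 0 − 0.06 = 0.226765.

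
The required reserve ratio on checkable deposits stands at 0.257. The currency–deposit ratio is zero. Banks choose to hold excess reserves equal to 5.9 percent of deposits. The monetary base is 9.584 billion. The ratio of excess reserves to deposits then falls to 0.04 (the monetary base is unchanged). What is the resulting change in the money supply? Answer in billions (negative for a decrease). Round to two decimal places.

Initially m₁ = 1 / (0.257 + 0.059) ≈ 3.1646, so M₁ = 3.1646 × 9.584 ≈ 30.3295 billion.
After the change m₂ = 1 / (0.257 + 0.04) ≈ 3.3670, so M₂ = 3.3670 × 9.584 ≈ 32.2693 billion.
ΔM = M₂ − M₁ = 32.2693 − 30.3295 = 1.9398 billion.

1.94 billion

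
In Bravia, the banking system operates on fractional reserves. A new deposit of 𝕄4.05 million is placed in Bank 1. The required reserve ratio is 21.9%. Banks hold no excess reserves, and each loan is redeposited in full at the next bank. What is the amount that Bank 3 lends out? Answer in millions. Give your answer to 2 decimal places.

Each bank lends a fraction (1 − rr) = 0.7810 of the deposit it receives, so Bank 3 receives 4.05·0.7810^2 and lends 4.05·0.7810^3 ≈ 1.9293 million.

𝕄1.93 million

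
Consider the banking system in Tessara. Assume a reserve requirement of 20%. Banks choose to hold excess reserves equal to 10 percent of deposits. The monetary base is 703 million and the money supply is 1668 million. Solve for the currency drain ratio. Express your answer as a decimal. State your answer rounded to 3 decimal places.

Using m = M/MB = 1668/703 ≈ 2.372688. From m = (1 + c)/(c + rr + e), rearranging gives 1 + c = m·(c + rr + e), so c·(1 − m) = m·(rr + e) − 1.
Hence c = [m·(rr + e) − 1]/(1 − m) = [2.372688 × (0.2 + 0.1) − 1] / (1 − 2.372688) ≈ 0.209948.

0.210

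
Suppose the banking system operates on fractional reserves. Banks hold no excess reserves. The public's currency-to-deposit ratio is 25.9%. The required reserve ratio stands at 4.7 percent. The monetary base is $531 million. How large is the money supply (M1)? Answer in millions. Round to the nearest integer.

The money multiplier is m = (1 + c) / (rr + c) = (1 + 0.259) / (0.047 + 0.259) ≈ 4.1144.
So M = m × MB = 4.1144 × 531 = 2184.7464 million.

$2185 million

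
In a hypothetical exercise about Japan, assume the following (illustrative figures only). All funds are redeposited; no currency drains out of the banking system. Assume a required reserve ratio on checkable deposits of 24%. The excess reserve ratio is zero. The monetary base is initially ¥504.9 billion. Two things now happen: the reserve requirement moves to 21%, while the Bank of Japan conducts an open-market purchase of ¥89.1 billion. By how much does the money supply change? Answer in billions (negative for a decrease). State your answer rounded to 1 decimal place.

¥724.8 billion

Before: m₁ = 1 / (0.24) ≈ 4.16667, MB₁ = 504.9, so M₁ = 4.16667 × 504.9 ≈ 2103.7517 billion.
After: m₂ = 1 / (0.21) ≈ 4.76190, MB₂ = 504.9 + 89.1 = 594, so M₂ = 4.76190 × 594 = 2828.5686 billion.
ΔM = M₂ − M₁ = 2828.5686 − 2103.7517 = 724.8169 billion.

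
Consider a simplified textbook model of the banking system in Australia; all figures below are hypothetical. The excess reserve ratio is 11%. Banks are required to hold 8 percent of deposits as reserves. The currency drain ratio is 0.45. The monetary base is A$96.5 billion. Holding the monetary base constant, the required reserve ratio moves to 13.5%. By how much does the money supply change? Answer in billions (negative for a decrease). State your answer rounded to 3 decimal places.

-17.302 billion

Initially m₁ = (1 + 0.45) / (0.08 + 0.11 + 0.45) = 2.265625, so M₁ = 2.265625 × 96.5 ≈ 218.6328 billion.
After the change m₂ = (1 + 0.45) / (0.135 + 0.11 + 0.45) ≈ 2.086331, so M₂ = 2.086331 × 96.5 ≈ 201.3309 billion.
ΔM = M₂ − M₁ = 201.3309 − 218.6328 = -17.3019 billion.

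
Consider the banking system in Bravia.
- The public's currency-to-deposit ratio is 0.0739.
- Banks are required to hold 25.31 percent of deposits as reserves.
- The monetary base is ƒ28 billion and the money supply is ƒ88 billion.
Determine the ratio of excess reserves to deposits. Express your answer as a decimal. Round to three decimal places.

0.015

Using m = M/MB = 88/28 ≈ 3.142857. Since m = (1 + c)/(c + rr + e), the denominator satisfies c + rr + e = (1 + c)/m = (1 + 0.0739) / 3.142857 ≈ 0.341695.
With c = 0.0739 and rr = 0.2531, the ratio of excess reserves to deposits is 0.341695 − 0.0739 − 0.2531 = 0.014695.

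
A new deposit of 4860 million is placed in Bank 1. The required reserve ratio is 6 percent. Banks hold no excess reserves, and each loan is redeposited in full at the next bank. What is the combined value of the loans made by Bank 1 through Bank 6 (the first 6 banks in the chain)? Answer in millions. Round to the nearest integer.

Bank i lends (1 − rr)^i of the original deposit: Bank 1 lends 4860·0.9400 = 4568.4000, Bank 2 lends 4860·0.9400² = 4294.2960, and so on.
Summing a geometric series: total = 4860·[0.9400·(1 − 0.9400^6) / (1 − 0.9400)] ≈ 23613.3149 million.

23613 million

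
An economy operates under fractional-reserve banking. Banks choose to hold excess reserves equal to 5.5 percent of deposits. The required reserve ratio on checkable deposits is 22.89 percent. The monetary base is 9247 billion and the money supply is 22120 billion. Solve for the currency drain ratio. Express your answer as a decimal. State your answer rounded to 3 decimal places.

Using m = M/MB = 22120/9247 ≈ 2.392127. From m = (1 + c)/(c + rr + e), rearranging gives 1 + c = m·(c + rr + e), so c·(1 − m) = m·(rr + e) − 1.
Hence c = [m·(rr + e) − 1]/(1 − m) = [2.392127 × (0.2289 + 0.055) − 1] / (1 − 2.392127) ≈ 0.230493.

0.230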